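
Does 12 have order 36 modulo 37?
p - 1 = 36 has prime divisors 2, 3. Check 12^(36/q) mod 37 for each: 12^(36/2) = 12^18 ≡ 1, 12^(36/3) = 12^12 ≡ 26 (mod 37). Since 12^18 ≡ 1 (mod 37), the order of 12 divides 18 (in fact the order is 9) ≠ 36, so it is not a primitive root.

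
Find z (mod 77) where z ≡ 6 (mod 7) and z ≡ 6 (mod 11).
M = 7 × 11 = 77. M₁ = 11, y₁ ≡ 2 (mod 7). M₂ = 7, y₂ ≡ 8 (mod 11). z = 6×11×2 + 6×7×8 ≡ 6 (mod 77)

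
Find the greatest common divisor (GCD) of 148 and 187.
1

Using the Euclidean algorithm:
148 = 0 × 187 + 148
187 = 1 × 148 + 39
148 = 3 × 39 + 31
39 = 1 × 31 + 8
31 = 3 × 8 + 7
8 = 1 × 7 + 1
7 = 7 × 1 + 0

GCD(148, 187) = 1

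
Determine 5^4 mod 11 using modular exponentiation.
4 = 4 (binary 100). Repeated squaring mod 11: 5^1 ≡ 5; 5^2 ≡ 5² = 25 ≡ 3; 5^4 ≡ 3² = 9 ≡ 9. So 5^4 ≡ 9 (mod 11).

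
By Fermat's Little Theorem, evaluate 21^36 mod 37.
By Fermat's Little Theorem, 21^{36} ≡ 1 (mod 37) since 37 is prime and gcd(21, 37) = 1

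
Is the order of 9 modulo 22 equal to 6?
No, the actual order is 5, not 6.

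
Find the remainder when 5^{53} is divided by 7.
By Fermat: 5^{6} ≡ 1 (mod 7). 53 = 8×6 + 5. So 5^{53} ≡ 5^{5} ≡ 3 (mod 7)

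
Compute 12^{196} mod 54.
0

Using successive squaring:
Binary expansion of 196: 11000100
Powers of 12 mod 54 (each is the square of the previous):
  12^1 ≡ 12 (mod 54)
  12^2 ≡ 12² = 144 ≡ 36 (mod 54)
  12^4 ≡ 36² = 1296 ≡ 0 (mod 54)
  12^8 ≡ 0² = 0 ≡ 0 (mod 54)
  12^16 ≡ 0² = 0 ≡ 0 (mod 54)
  12^32 ≡ 0² = 0 ≡ 0 (mod 54)
  12^64 ≡ 0² = 0 ≡ 0 (mod 54)
  12^128 ≡ 0² = 0 ≡ 0 (mod 54)
196 = 128 + 64 + 4, so 12^196 = 12^128 × 12^64 × 12^4 ≡ 0 × 0 × 0 (mod 54)
Multiplying step by step:
  0 × 0 = 0 ≡ 0 (mod 54)
  0 × 0 = 0 ≡ 0 (mod 54)
Result: 12^196 ≡ 0 (mod 54)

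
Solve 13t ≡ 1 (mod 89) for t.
48

Using Extended Euclidean Algorithm:
gcd(13, 89) = 1
Bezout coefficients: 13 × -41 + 89 × 6 = 1
So 13 × -41 ≡ 1 (mod 89)
The inverse is -41 mod 89 = 48
Verification: 13 × 48 = 624 = 7 × 89 + 1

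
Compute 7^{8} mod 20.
1

Using successive squaring:
Binary expansion of 8: 1000
Powers of 7 mod 20 (each is the square of the previous):
  7^1 ≡ 7 (mod 20)
  7^2 ≡ 7² = 49 ≡ 9 (mod 20)
  7^4 ≡ 9² = 81 ≡ 1 (mod 20)
  7^8 ≡ 1² = 1 ≡ 1 (mod 20)
8 is a power of 2, so 7^8 is the last square: ≡ 1 (mod 20)
Result: 7^8 ≡ 1 (mod 20)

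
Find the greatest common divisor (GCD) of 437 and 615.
1

Using the Euclidean algorithm:
437 = 0 × 615 + 437
615 = 1 × 437 + 178
437 = 2 × 178 + 81
178 = 2 × 81 + 16
81 = 5 × 16 + 1
16 = 16 × 1 + 0

GCD(437, 615) = 1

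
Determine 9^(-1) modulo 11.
9^(-1) ≡ 5 (mod 11). Verification: 9 × 5 = 45 ≡ 1 (mod 11)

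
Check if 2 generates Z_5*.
p - 1 = 4 has prime divisors 2. Check 2^(4/q) mod 5 for each: 2^(4/2) = 2^2 ≡ 4 (mod 5). None of these is 1, so 2 has order 4 = φ(5), so it is a primitive root mod 5.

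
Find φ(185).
144

Prime factorization: 185 = 5 × 37
Using the formula φ(n) = n × Π(1 - 1/p) for each prime factor p:
φ(185) = 185 × (1 - 1/5) × (1 - 1/37)
φ(185) = 144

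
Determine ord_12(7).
Powers of 7 mod 12: 7^1≡7, 7^2≡1. Order = 2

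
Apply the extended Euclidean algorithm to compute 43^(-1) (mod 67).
Extended GCD: 43(-14) + 67(9) = 1. So 43^(-1) ≡ 53 ≡ 53 (mod 67). Verify: 43 × 53 = 2279 ≡ 1 (mod 67)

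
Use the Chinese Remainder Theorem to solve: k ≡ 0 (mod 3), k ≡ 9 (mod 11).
M = 3 × 11 = 33. M₁ = 11, y₁ ≡ 2 (mod 3). M₂ = 3, y₂ ≡ 4 (mod 11). k = 0×11×2 + 9×3×4 ≡ 9 (mod 33)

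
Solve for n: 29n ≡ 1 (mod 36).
5

Since gcd(29, 36) = 1 divides 1, a solution exists.
Multiply both sides by the inverse of 29 mod 36:
  29^(-1) mod 36 = 5
  x ≡ 5 × 1 ≡ 5 ≡ 5 (mod 36)
Verification: 29 × 5 = 145 = 4 × 36 + 1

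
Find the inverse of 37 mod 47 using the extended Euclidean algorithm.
Extended GCD: 37(14) + 47(-11) = 1. So 37^(-1) ≡ 14 ≡ 14 (mod 47). Verify: 37 × 14 = 518 ≡ 1 (mod 47)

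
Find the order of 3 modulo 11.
Powers of 3 mod 11: 3^1≡3, 3^2≡9, 3^3≡5, 3^4≡4, 3^5≡1. Order = 5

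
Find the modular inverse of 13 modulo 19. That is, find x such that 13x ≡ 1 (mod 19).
3

Using Extended Euclidean Algorithm:
gcd(13, 19) = 1
Bezout coefficients: 13 × 3 + 19 × -2 = 1
So 13 × 3 ≡ 1 (mod 19)
The inverse is 3 mod 19 = 3
Verification: 13 × 3 = 39 = 2 × 19 + 1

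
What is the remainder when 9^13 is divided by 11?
Using Fermat: 9^{10} ≡ 1 (mod 11). 13 ≡ 3 (mod 10). So 9^{13} ≡ 9^{3} ≡ 3 (mod 11)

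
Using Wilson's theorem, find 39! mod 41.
(40)! = (39)! × (40) ≡ -1 (mod 41). So (39)! ≡ -1 × (40)^(-1) ≡ (-1)×(-1) = 1 (mod 41)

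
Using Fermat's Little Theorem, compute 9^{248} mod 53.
44

By Fermat's Little Theorem, a^(p-1) ≡ 1 (mod p) for prime p and gcd(a, p) = 1
Here p = 53, so 9^52 ≡ 1 (mod 53)
We can reduce the exponent: 248 mod 52 = 40
So 9^248 ≡ 9^40 (mod 53)
Computing: 9^40 mod 53 = 44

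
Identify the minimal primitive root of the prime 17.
p - 1 = 16 has prime divisors 2. h is a primitive root mod 17 iff h^(16/q) ≢ 1 (mod 17) for each such q.
h = 2: 2^8 ≡ 1 (mod 17); 2^8 ≡ 1, so not a primitive root.
h = 3: 3^8 ≡ 16 (mod 17); none is 1, so 3 has order 16 and is a primitive root.
The smallest primitive root mod 17 is g = 3.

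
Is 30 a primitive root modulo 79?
p - 1 = 78 has prime divisors 2, 3, 13. Check 30^(78/q) mod 79 for each: 30^(78/2) = 30^39 ≡ 78, 30^(78/3) = 30^26 ≡ 23, 30^(78/13) = 30^6 ≡ 8 (mod 79). None of these is 1, so 30 has order 78 = φ(79), so it is a primitive root mod 79.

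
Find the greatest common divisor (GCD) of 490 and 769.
1

Using the Euclidean algorithm:
490 = 0 × 769 + 490
769 = 1 × 490 + 279
490 = 1 × 279 + 211
279 = 1 × 211 + 68
211 = 3 × 68 + 7
68 = 9 × 7 + 5
7 = 1 × 5 + 2
5 = 2 × 2 + 1
2 = 2 × 1 + 0

GCD(490, 769) = 1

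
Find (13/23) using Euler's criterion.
(13/23) = 13^{11} mod 23 = 1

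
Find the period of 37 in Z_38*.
Powers of 37 mod 38: 37^1≡37, 37^2≡1. Order = 2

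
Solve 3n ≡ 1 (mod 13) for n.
9

Using Extended Euclidean Algorithm:
gcd(3, 13) = 1
Bezout coefficients: 3 × -4 + 13 × 1 = 1
So 3 × -4 ≡ 1 (mod 13)
The inverse is -4 mod 13 = 9
Verification: 3 × 9 = 27 = 2 × 13 + 1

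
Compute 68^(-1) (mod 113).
68^(-1) ≡ 5 (mod 113). Verification: 68 × 5 = 340 ≡ 1 (mod 113)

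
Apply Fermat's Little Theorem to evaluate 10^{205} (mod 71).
20

By Fermat's Little Theorem, a^(p-1) ≡ 1 (mod p) for prime p and gcd(a, p) = 1
Here p = 71, so 10^70 ≡ 1 (mod 71)
We can reduce the exponent: 205 mod 70 = 65
So 10^205 ≡ 10^65 (mod 71)
Computing: 10^65 mod 71 = 20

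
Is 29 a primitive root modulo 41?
Yes

To verify, check if 29^(40/q) ≢ 1 (mod 41) for each prime divisor q of 40
Divisors of 40 = 40: [1, 2, 4, 5, 8, 10, 20, 40]
  29^(40/2) = 29^20 ≡ 40 (mod 41)
  29^(40/5) = 29^8 ≡ 18 (mod 41)
Conclusion: 29 is a primitive root modulo 41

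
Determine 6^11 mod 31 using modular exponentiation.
Using repeated squaring. 11 = 8 + 2 + 1 (binary 1011). Repeated squaring mod 31: 6^1 ≡ 6; 6^2 ≡ 6² = 36 ≡ 5; 6^4 ≡ 5² = 25 ≡ 25; 6^8 ≡ 25² = 625 ≡ 5. Multiply: 6^11 = 6^8 × 6^2 × 6^1 ≡ 5 × 5 × 6 (mod 31): 5 × 5 = 25 ≡ 25; 25 × 6 = 150 ≡ 26. So 6^11 ≡ 26 (mod 31).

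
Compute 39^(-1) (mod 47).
39^(-1) ≡ 41 (mod 47). Verification: 39 × 41 = 1599 ≡ 1 (mod 47)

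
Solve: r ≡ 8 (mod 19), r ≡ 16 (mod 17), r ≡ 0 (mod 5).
M = 19 × 17 × 5 = 1615. M₁ = 85, y₁ ≡ 17 (mod 19). M₂ = 95, y₂ ≡ 12 (mod 17). M₃ = 323, y₃ ≡ 2 (mod 5). r = 8×85×17 + 16×95×12 + 0×323×2 ≡ 730 (mod 1615)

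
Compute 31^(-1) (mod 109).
102

Using Extended Euclidean Algorithm:
gcd(31, 109) = 1
Bezout coefficients: 31 × -7 + 109 × 2 = 1
So 31 × -7 ≡ 1 (mod 109)
The inverse is -7 mod 109 = 102
Verification: 31 × 102 = 3162 = 29 × 109 + 1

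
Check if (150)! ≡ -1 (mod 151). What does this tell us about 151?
(150)! mod 151 = 150. Since this equals -1 (mod 151), Wilson confirms 151 is prime.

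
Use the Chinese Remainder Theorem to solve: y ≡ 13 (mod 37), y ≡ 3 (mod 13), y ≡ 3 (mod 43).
11742

Using the Chinese Remainder Theorem:
M = product of moduli = 20683
For equation 1: M_1 = 559, 559 ≡ 4 (mod 37), inverse of 559 mod 37 is 28 (check: 4 × 28 = 112 ≡ 1 (mod 37))
For equation 2: M_2 = 1591, 1591 ≡ 5 (mod 13), inverse of 1591 mod 13 is 8 (check: 5 × 8 = 40 ≡ 1 (mod 13))
For equation 3: M_3 = 481, 481 ≡ 8 (mod 43), inverse of 481 mod 43 is 27 (check: 8 × 27 = 216 ≡ 1 (mod 43))
Combine: y ≡ Σ r_i×M_i×(M_i⁻¹ mod m_i) = 13×559×28 + 3×1591×8 + 3×481×27 = 203476 + 38184 + 38961 = 280621
280621 mod 20683 = 11742
y ≡ 11742 (mod 20683)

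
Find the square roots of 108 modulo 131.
The square roots of 108 mod 131 are 34 and 97. Verify: 34² = 1156 ≡ 108 (mod 131)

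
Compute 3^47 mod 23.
Using Fermat: 3^{22} ≡ 1 (mod 23). 47 ≡ 3 (mod 22). So 3^{47} ≡ 3^{3} ≡ 4 (mod 23)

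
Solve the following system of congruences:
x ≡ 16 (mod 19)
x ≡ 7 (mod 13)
111

Using the Chinese Remainder Theorem:
M = product of moduli = 247
For equation 1: M_1 = 13, 13 ≡ 13 (mod 19), inverse of 13 mod 19 is 3 (check: 13 × 3 = 39 ≡ 1 (mod 19))
For equation 2: M_2 = 19, 19 ≡ 6 (mod 13), inverse of 19 mod 13 is 11 (check: 6 × 11 = 66 ≡ 1 (mod 13))
Combine: x ≡ Σ r_i×M_i×(M_i⁻¹ mod m_i) = 16×13×3 + 7×19×11 = 624 + 1463 = 2087
2087 mod 247 = 111
x ≡ 111 (mod 247)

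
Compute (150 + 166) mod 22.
8

(150 + 166) = 316
316 mod 22 = 8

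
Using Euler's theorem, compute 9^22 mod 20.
By Euler: 9^{8} ≡ 1 (mod 20) since gcd(9, 20) = 1. 22 = 2×8 + 6. So 9^{22} ≡ 9^{6} ≡ 1 (mod 20)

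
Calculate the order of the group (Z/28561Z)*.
26364

Prime factorization: 28561 = 13^4
Using the formula φ(n) = n × Π(1 - 1/p) for each prime factor p:
φ(28561) = 28561 × (1 - 1/13)
φ(28561) = 26364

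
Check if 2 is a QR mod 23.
By Euler's criterion: 2^{11} ≡ 1 (mod 23). Since this equals 1, 2 is a QR.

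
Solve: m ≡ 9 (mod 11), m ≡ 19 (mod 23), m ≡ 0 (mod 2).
M = 11 × 23 × 2 = 506. M₁ = 46, y₁ ≡ 6 (mod 11). M₂ = 22, y₂ ≡ 22 (mod 23). M₃ = 253, y₃ ≡ 1 (mod 2). m = 9×46×6 + 19×22×22 + 0×253×1 ≡ 42 (mod 506)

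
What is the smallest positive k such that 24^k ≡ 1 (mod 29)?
Powers of 24 mod 29: 24^1≡24, 24^2≡25, 24^3≡20, 24^4≡16, 24^5≡7, 24^6≡23, 24^7≡1. Order = 7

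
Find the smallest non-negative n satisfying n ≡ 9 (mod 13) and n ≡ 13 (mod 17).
M = 13 × 17 = 221. M₁ = 17, y₁ ≡ 10 (mod 13). M₂ = 13, y₂ ≡ 4 (mod 17). n = 9×17×10 + 13×13×4 ≡ 217 (mod 221)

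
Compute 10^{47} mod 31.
7

Using successive squaring:
Binary expansion of 47: 101111
Powers of 10 mod 31 (each is the square of the previous):
  10^1 ≡ 10 (mod 31)
  10^2 ≡ 10² = 100 ≡ 7 (mod 31)
  10^4 ≡ 7² = 49 ≡ 18 (mod 31)
  10^8 ≡ 18² = 324 ≡ 14 (mod 31)
  10^16 ≡ 14² = 196 ≡ 10 (mod 31)
  10^32 ≡ 10² = 100 ≡ 7 (mod 31)
47 = 32 + 8 + 4 + 2 + 1, so 10^47 = 10^32 × 10^8 × 10^4 × 10^2 × 10^1 ≡ 7 × 14 × 18 × 7 × 10 (mod 31)
Multiplying step by step:
  7 × 14 = 98 ≡ 5 (mod 31)
  5 × 18 = 90 ≡ 28 (mod 31)
  28 × 7 = 196 ≡ 10 (mod 31)
  10 × 10 = 100 ≡ 7 (mod 31)
Result: 10^47 ≡ 7 (mod 31)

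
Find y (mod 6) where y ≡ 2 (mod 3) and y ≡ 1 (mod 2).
M = 3 × 2 = 6. M₁ = 2, y₁ ≡ 2 (mod 3). M₂ = 3, y₂ ≡ 1 (mod 2). y = 2×2×2 + 1×3×1 ≡ 5 (mod 6)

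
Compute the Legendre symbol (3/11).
(3/11) = 3^{5} mod 11 = 1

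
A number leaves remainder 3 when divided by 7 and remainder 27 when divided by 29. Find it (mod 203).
M = 7 × 29 = 203. M₁ = 29, y₁ ≡ 1 (mod 7). M₂ = 7, y₂ ≡ 25 (mod 29). k = 3×29×1 + 27×7×25 ≡ 143 (mod 203)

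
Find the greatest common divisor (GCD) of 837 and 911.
1

Using the Euclidean algorithm:
837 = 0 × 911 + 837
911 = 1 × 837 + 74
837 = 11 × 74 + 23
74 = 3 × 23 + 5
23 = 4 × 5 + 3
5 = 1 × 3 + 2
3 = 1 × 2 + 1
2 = 2 × 1 + 0

GCD(837, 911) = 1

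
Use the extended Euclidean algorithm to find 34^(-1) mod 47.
Extended GCD: 34(18) + 47(-13) = 1. So 34^(-1) ≡ 18 ≡ 18 (mod 47). Verify: 34 × 18 = 612 ≡ 1 (mod 47)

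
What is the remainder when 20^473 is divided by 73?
Using Fermat: 20^{72} ≡ 1 (mod 73). 473 ≡ 41 (mod 72). So 20^{473} ≡ 20^{41} ≡ 28 (mod 73)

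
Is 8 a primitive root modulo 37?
p - 1 = 36 has prime divisors 2, 3. Check 8^(36/q) mod 37 for each: 8^(36/2) = 8^18 ≡ 36, 8^(36/3) = 8^12 ≡ 1 (mod 37). Since 8^12 ≡ 1 (mod 37), the order of 8 divides 12 (in fact the order is 12) ≠ 36, so it is not a primitive root.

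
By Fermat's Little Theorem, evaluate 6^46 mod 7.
By Fermat: 6^{6} ≡ 1 (mod 7). 46 = 7×6 + 4. So 6^{46} ≡ 6^{4} ≡ 1 (mod 7)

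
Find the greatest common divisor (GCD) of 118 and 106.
2

Using the Euclidean algorithm:
118 = 1 × 106 + 12
106 = 8 × 12 + 10
12 = 1 × 10 + 2
10 = 5 × 2 + 0

GCD(118, 106) = 2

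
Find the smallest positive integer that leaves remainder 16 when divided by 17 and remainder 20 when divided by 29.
M = 17 × 29 = 493. M₁ = 29, y₁ ≡ 10 (mod 17). M₂ = 17, y₂ ≡ 12 (mod 29). k = 16×29×10 + 20×17×12 ≡ 339 (mod 493). The smallest positive such number is 339.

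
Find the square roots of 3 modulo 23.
The square roots of 3 mod 23 are 16 and 7. Verify: 16² = 256 ≡ 3 (mod 23)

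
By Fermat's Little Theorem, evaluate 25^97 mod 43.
By Fermat: 25^{42} ≡ 1 (mod 43). 97 = 2×42 + 13. So 25^{97} ≡ 25^{13} ≡ 14 (mod 43)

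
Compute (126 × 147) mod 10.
2

(126 × 147) = 18522
18522 mod 10 = 2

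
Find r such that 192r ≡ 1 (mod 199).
192^(-1) ≡ 142 (mod 199). Verification: 192 × 142 = 27264 ≡ 1 (mod 199)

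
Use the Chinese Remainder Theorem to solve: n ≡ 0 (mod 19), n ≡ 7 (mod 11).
95

Using the Chinese Remainder Theorem:
M = product of moduli = 209
For equation 1: M_1 = 11, 11 ≡ 11 (mod 19), inverse of 11 mod 19 is 7 (check: 11 × 7 = 77 ≡ 1 (mod 19))
For equation 2: M_2 = 19, 19 ≡ 8 (mod 11), inverse of 19 mod 11 is 7 (check: 8 × 7 = 56 ≡ 1 (mod 11))
Combine: n ≡ Σ r_i×M_i×(M_i⁻¹ mod m_i) = 0×11×7 + 7×19×7 = 0 + 931 = 931
931 mod 209 = 95
n ≡ 95 (mod 209)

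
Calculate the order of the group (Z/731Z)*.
672

Prime factorization: 731 = 17 × 43
Using the formula φ(n) = n × Π(1 - 1/p) for each prime factor p:
φ(731) = 731 × (1 - 1/17) × (1 - 1/43)
φ(731) = 672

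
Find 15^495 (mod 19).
Using Fermat: 15^{18} ≡ 1 (mod 19). 495 ≡ 9 (mod 18). So 15^{495} ≡ 15^{9} ≡ 18 (mod 19)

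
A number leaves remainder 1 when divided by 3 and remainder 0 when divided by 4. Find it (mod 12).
M = 3 × 4 = 12. M₁ = 4, y₁ ≡ 1 (mod 3). M₂ = 3, y₂ ≡ 3 (mod 4). k = 1×4×1 + 0×3×3 ≡ 4 (mod 12)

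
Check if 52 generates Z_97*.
p - 1 = 96 has prime divisors 2, 3. Check 52^(96/q) mod 97 for each: 52^(96/2) = 52^48 ≡ 96, 52^(96/3) = 52^32 ≡ 1 (mod 97). Since 52^32 ≡ 1 (mod 97), the order of 52 divides 32 (in fact the order is 32) ≠ 96, so it is not a primitive root.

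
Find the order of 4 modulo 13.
Powers of 4 mod 13: 4^1≡4, 4^2≡3, 4^3≡12, 4^4≡9, 4^5≡10, 4^6≡1. Order = 6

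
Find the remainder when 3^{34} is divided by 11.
By Fermat: 3^{10} ≡ 1 (mod 11). 34 = 3×10 + 4. So 3^{34} ≡ 3^{4} ≡ 4 (mod 11)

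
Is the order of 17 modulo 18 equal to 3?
No, the actual order is 2, not 3.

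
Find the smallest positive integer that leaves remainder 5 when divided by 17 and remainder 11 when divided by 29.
M = 17 × 29 = 493. M₁ = 29, y₁ ≡ 10 (mod 17). M₂ = 17, y₂ ≡ 12 (mod 29). k = 5×29×10 + 11×17×12 ≡ 243 (mod 493). The smallest positive such number is 243.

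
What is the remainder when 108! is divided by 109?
By Wilson's theorem, (108)! ≡ -1 ≡ 108 (mod 109)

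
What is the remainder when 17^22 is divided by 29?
Using repeated squaring. 22 = 16 + 4 + 2 (binary 10110). Repeated squaring mod 29: 17^1 ≡ 17; 17^2 ≡ 17² = 289 ≡ 28; 17^4 ≡ 28² = 784 ≡ 1; 17^8 ≡ 1² = 1 ≡ 1; 17^16 ≡ 1² = 1 ≡ 1. Multiply: 17^22 = 17^16 × 17^4 × 17^2 ≡ 1 × 1 × 28 (mod 29): 1 × 1 = 1 ≡ 1; 1 × 28 = 28 ≡ 28. So 17^22 ≡ 28 (mod 29).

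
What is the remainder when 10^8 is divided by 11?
8 = 8 (binary 1000). Repeated squaring mod 11: 10^1 ≡ 10; 10^2 ≡ 10² = 100 ≡ 1; 10^4 ≡ 1² = 1 ≡ 1; 10^8 ≡ 1² = 1 ≡ 1. So 10^8 ≡ 1 (mod 11).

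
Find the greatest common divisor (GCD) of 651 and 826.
7

Using the Euclidean algorithm:
651 = 0 × 826 + 651
826 = 1 × 651 + 175
651 = 3 × 175 + 126
175 = 1 × 126 + 49
126 = 2 × 49 + 28
49 = 1 × 28 + 21
28 = 1 × 21 + 7
21 = 3 × 7 + 0

GCD(651, 826) = 7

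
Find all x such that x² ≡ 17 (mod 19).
The square roots of 17 mod 19 are 6 and 13. Verify: 6² = 36 ≡ 17 (mod 19)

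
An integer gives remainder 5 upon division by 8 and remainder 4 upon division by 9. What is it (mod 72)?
M = 8 × 9 = 72. M₁ = 9, y₁ ≡ 1 (mod 8). M₂ = 8, y₂ ≡ 8 (mod 9). z = 5×9×1 + 4×8×8 ≡ 13 (mod 72). The smallest positive such number is 13.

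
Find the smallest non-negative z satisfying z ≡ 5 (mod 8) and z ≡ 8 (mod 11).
M = 8 × 11 = 88. M₁ = 11, y₁ ≡ 3 (mod 8). M₂ = 8, y₂ ≡ 7 (mod 11). z = 5×11×3 + 8×8×7 ≡ 85 (mod 88)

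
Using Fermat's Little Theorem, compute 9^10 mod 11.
By Fermat's Little Theorem, 9^{10} ≡ 1 (mod 11) since 11 is prime and gcd(9, 11) = 1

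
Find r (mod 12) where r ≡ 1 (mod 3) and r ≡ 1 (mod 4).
M = 3 × 4 = 12. M₁ = 4, y₁ ≡ 1 (mod 3). M₂ = 3, y₂ ≡ 3 (mod 4). r = 1×4×1 + 1×3×3 ≡ 1 (mod 12)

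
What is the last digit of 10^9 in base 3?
10 ≡ 1 (mod 3). 9 = 8 + 1 (binary 1001). Repeated squaring mod 3: 1^1 ≡ 1; 1^2 ≡ 1² = 1 ≡ 1; 1^4 ≡ 1² = 1 ≡ 1; 1^8 ≡ 1² = 1 ≡ 1. Multiply: 10^9 ≡ 1^8 × 1^1 ≡ 1 × 1 (mod 3): 1 × 1 = 1 ≡ 1. So 10^9 ≡ 1 (mod 3).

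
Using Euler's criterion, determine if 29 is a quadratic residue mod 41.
By Euler's criterion: 29^{20} ≡ 40 (mod 41). Since this equals -1 (≡ 40), 29 is not a QR.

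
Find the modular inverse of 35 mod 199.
35^(-1) ≡ 91 (mod 199). Verification: 35 × 91 = 3185 ≡ 1 (mod 199)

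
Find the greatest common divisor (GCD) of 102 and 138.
6

Using the Euclidean algorithm:
102 = 0 × 138 + 102
138 = 1 × 102 + 36
102 = 2 × 36 + 30
36 = 1 × 30 + 6
30 = 5 × 6 + 0

GCD(102, 138) = 6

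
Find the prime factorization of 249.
3 × 83

Divide by primes starting from smallest:
249 ÷ 3 = 83
83 ÷ 83 = 1

249 = 3 × 83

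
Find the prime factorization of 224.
2^5 × 7

Divide by primes starting from smallest:
224 ÷ 2 = 112
112 ÷ 2 = 56
56 ÷ 2 = 28
28 ÷ 2 = 14
14 ÷ 2 = 7
7 ÷ 7 = 1

224 = 2^5 × 7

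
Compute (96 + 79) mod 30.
25

(96 + 79) = 175
175 mod 30 = 25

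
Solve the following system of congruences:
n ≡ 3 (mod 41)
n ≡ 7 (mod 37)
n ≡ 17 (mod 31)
44037

Using the Chinese Remainder Theorem:
M = product of moduli = 47027
For equation 1: M_1 = 1147, 1147 ≡ 40 (mod 41), inverse of 1147 mod 41 is 40 (check: 40 × 40 = 1600 ≡ 1 (mod 41))
For equation 2: M_2 = 1271, 1271 ≡ 13 (mod 37), inverse of 1271 mod 37 is 20 (check: 13 × 20 = 260 ≡ 1 (mod 37))
For equation 3: M_3 = 1517, 1517 ≡ 29 (mod 31), inverse of 1517 mod 31 is 15 (check: 29 × 15 = 435 ≡ 1 (mod 31))
Combine: n ≡ Σ r_i×M_i×(M_i⁻¹ mod m_i) = 3×1147×40 + 7×1271×20 + 17×1517×15 = 137640 + 177940 + 386835 = 702415
702415 mod 47027 = 44037
n ≡ 44037 (mod 47027)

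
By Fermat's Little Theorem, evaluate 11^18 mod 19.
By Fermat's Little Theorem, 11^{18} ≡ 1 (mod 19) since 19 is prime and gcd(11, 19) = 1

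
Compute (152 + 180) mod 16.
12

(152 + 180) = 332
332 mod 16 = 12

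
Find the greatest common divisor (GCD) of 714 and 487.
1

Using the Euclidean algorithm:
714 = 1 × 487 + 227
487 = 2 × 227 + 33
227 = 6 × 33 + 29
33 = 1 × 29 + 4
29 = 7 × 4 + 1
4 = 4 × 1 + 0

GCD(714, 487) = 1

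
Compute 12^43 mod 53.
Using repeated squaring. 43 = 32 + 8 + 2 + 1 (binary 101011). Repeated squaring mod 53: 12^1 ≡ 12; 12^2 ≡ 12² = 144 ≡ 38; 12^4 ≡ 38² = 1444 ≡ 13; 12^8 ≡ 13² = 169 ≡ 10; 12^16 ≡ 10² = 100 ≡ 47; 12^32 ≡ 47² = 2209 ≡ 36. Multiply: 12^43 = 12^32 × 12^8 × 12^2 × 12^1 ≡ 36 × 10 × 38 × 12 (mod 53): 36 × 10 = 360 ≡ 42; 42 × 38 = 1596 ≡ 6; 6 × 12 = 72 ≡ 19. So 12^43 ≡ 19 (mod 53).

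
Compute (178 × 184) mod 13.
5

(178 × 184) = 32752
32752 mod 13 = 5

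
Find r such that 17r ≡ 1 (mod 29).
17^(-1) ≡ 12 (mod 29). Verification: 17 × 12 = 204 ≡ 1 (mod 29)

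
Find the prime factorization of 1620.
2^2 × 3^4 × 5

Divide by primes starting from smallest:
1620 ÷ 2 = 810
810 ÷ 2 = 405
405 ÷ 3 = 135
135 ÷ 3 = 45
45 ÷ 3 = 15
15 ÷ 3 = 5
5 ÷ 5 = 1

1620 = 2^2 × 3^4 × 5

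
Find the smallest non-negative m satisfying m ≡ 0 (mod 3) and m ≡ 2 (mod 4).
M = 3 × 4 = 12. M₁ = 4, y₁ ≡ 1 (mod 3). M₂ = 3, y₂ ≡ 3 (mod 4). m = 0×4×1 + 2×3×3 ≡ 6 (mod 12)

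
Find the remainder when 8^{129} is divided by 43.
By Fermat: 8^{42} ≡ 1 (mod 43). 129 = 3×42 + 3. So 8^{129} ≡ 8^{3} ≡ 39 (mod 43)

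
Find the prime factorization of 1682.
2 × 29^2

Divide by primes starting from smallest:
1682 ÷ 2 = 841
841 ÷ 29 = 29
29 ÷ 29 = 1

1682 = 2 × 29^2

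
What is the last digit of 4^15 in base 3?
Using Fermat: 4^{2} ≡ 1 (mod 3). 15 ≡ 1 (mod 2). So 4^{15} ≡ 4^{1} ≡ 1 (mod 3)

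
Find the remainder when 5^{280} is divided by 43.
By Fermat: 5^{42} ≡ 1 (mod 43). 280 = 6×42 + 28. So 5^{280} ≡ 5^{28} ≡ 6 (mod 43)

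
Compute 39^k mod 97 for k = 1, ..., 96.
g^1, g^2, ..., g^{96} mod 97: {39, 66, 52, 88, 37, 85, 17, 81, 55, 11, 41, 47, 87, 95, 19, 62, 90, 18, 23, 24, 63, 32, 84, 75, 15, 3, 20, 4, 59, 70, 14, 61, 51, 49, 68, 33, 26, 44, 67, 91, 57, 89, 76, 54, 69, 72, 92, 96, 58, 31, 45, 9, 60, 12, 80, 16, 42, 86, 56, 50, 10, 2, 78, 35, 7, 79, 74, 73, 34, 65, 13, 22, 82, 94, 77, 93, 38, 27, 83, 36, 46, 48, 29, 64, 71, 53, 30, 6, 40, 8, 21, 43, 28, 25, 5, 1}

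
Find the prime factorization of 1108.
2^2 × 277

Divide by primes starting from smallest:
1108 ÷ 2 = 554
554 ÷ 2 = 277
277 ÷ 277 = 1

1108 = 2^2 × 277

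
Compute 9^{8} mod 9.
0

Using successive squaring:
Binary expansion of 8: 1000
Powers of 9 mod 9 (each is the square of the previous):
  9^1 ≡ 0 (mod 9)
  9^2 ≡ 0² = 0 ≡ 0 (mod 9)
  9^4 ≡ 0² = 0 ≡ 0 (mod 9)
  9^8 ≡ 0² = 0 ≡ 0 (mod 9)
8 is a power of 2, so 9^8 is the last square: ≡ 0 (mod 9)
Result: 9^8 ≡ 0 (mod 9)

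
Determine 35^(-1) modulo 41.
35^(-1) ≡ 34 (mod 41). Verification: 35 × 34 = 1190 ≡ 1 (mod 41)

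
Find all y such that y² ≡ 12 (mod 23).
The square roots of 12 mod 23 are 9 and 14. Verify: 9² = 81 ≡ 12 (mod 23)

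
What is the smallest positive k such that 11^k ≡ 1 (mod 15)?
Powers of 11 mod 15: 11^1≡11, 11^2≡1. Order = 2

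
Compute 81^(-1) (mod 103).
14

Using Extended Euclidean Algorithm:
gcd(81, 103) = 1
Bezout coefficients: 81 × 14 + 103 × -11 = 1
So 81 × 14 ≡ 1 (mod 103)
The inverse is 14 mod 103 = 14
Verification: 81 × 14 = 1134 = 11 × 103 + 1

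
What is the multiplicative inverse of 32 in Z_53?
32^(-1) ≡ 5 (mod 53). Verification: 32 × 5 = 160 ≡ 1 (mod 53)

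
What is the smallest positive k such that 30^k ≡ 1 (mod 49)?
Powers of 30 mod 49: 30^1≡30, 30^2≡18, 30^3≡1. Order = 3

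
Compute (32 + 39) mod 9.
8

(32 + 39) = 71
71 mod 9 = 8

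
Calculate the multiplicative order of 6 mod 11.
Powers of 6 mod 11: 6^1≡6, 6^2≡3, 6^3≡7, 6^4≡9, 6^5≡10, 6^6≡5, 6^7≡8, 6^8≡4, 6^9≡2, 6^10≡1. Order = 10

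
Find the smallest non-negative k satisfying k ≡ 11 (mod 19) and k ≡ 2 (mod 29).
M = 19 × 29 = 551. M₁ = 29, y₁ ≡ 2 (mod 19). M₂ = 19, y₂ ≡ 26 (mod 29). k = 11×29×2 + 2×19×26 ≡ 524 (mod 551)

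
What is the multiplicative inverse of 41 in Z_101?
69

Using Extended Euclidean Algorithm:
gcd(41, 101) = 1
Bezout coefficients: 41 × -32 + 101 × 13 = 1
So 41 × -32 ≡ 1 (mod 101)
The inverse is -32 mod 101 = 69
Verification: 41 × 69 = 2829 = 28 × 101 + 1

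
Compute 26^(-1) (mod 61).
26^(-1) ≡ 54 (mod 61). Verification: 26 × 54 = 1404 ≡ 1 (mod 61)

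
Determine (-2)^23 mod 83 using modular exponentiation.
Using repeated squaring. (-2) ≡ 81 (mod 83). 23 = 16 + 4 + 2 + 1 (binary 10111). Repeated squaring mod 83: 81^1 ≡ 81; 81^2 ≡ 81² = 6561 ≡ 4; 81^4 ≡ 4² = 16 ≡ 16; 81^8 ≡ 16² = 256 ≡ 7; 81^16 ≡ 7² = 49 ≡ 49. Multiply: (-2)^23 ≡ 81^16 × 81^4 × 81^2 × 81^1 ≡ 49 × 16 × 4 × 81 (mod 83): 49 × 16 = 784 ≡ 37; 37 × 4 = 148 ≡ 65; 65 × 81 = 5265 ≡ 36. So (-2)^23 ≡ 36 (mod 83).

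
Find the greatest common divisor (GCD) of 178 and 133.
1

Using the Euclidean algorithm:
178 = 1 × 133 + 45
133 = 2 × 45 + 43
45 = 1 × 43 + 2
43 = 21 × 2 + 1
2 = 2 × 1 + 0

GCD(178, 133) = 1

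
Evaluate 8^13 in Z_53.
Using repeated squaring. 13 = 8 + 4 + 1 (binary 1101). Repeated squaring mod 53: 8^1 ≡ 8; 8^2 ≡ 8² = 64 ≡ 11; 8^4 ≡ 11² = 121 ≡ 15; 8^8 ≡ 15² = 225 ≡ 13. Multiply: 8^13 = 8^8 × 8^4 × 8^1 ≡ 13 × 15 × 8 (mod 53): 13 × 15 = 195 ≡ 36; 36 × 8 = 288 ≡ 23. So 8^13 ≡ 23 (mod 53).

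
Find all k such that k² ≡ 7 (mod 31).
The square roots of 7 mod 31 are 10 and 21. Verify: 10² = 100 ≡ 7 (mod 31)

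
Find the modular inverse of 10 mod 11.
10^(-1) ≡ 10 (mod 11). Verification: 10 × 10 = 100 ≡ 1 (mod 11)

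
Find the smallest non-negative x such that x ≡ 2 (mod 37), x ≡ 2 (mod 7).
2

Using the Chinese Remainder Theorem:
M = product of moduli = 259
For equation 1: M_1 = 7, 7 ≡ 7 (mod 37), inverse of 7 mod 37 is 16 (check: 7 × 16 = 112 ≡ 1 (mod 37))
For equation 2: M_2 = 37, 37 ≡ 2 (mod 7), inverse of 37 mod 7 is 4 (check: 2 × 4 = 8 ≡ 1 (mod 7))
Combine: x ≡ Σ r_i×M_i×(M_i⁻¹ mod m_i) = 2×7×16 + 2×37×4 = 224 + 296 = 520
520 mod 259 = 2
x ≡ 2 (mod 259)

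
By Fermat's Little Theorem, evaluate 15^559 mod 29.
By Fermat: 15^{28} ≡ 1 (mod 29). 559 ≡ 27 (mod 28). So 15^{559} ≡ 15^{27} ≡ 2 (mod 29)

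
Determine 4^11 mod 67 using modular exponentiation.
Using repeated squaring. 11 = 8 + 2 + 1 (binary 1011). Repeated squaring mod 67: 4^1 ≡ 4; 4^2 ≡ 4² = 16 ≡ 16; 4^4 ≡ 16² = 256 ≡ 55; 4^8 ≡ 55² = 3025 ≡ 10. Multiply: 4^11 = 4^8 × 4^2 × 4^1 ≡ 10 × 16 × 4 (mod 67): 10 × 16 = 160 ≡ 26; 26 × 4 = 104 ≡ 37. So 4^11 ≡ 37 (mod 67).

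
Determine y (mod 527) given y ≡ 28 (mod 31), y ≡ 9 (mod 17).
400

Using the Chinese Remainder Theorem:
M = product of moduli = 527
For equation 1: M_1 = 17, 17 ≡ 17 (mod 31), inverse of 17 mod 31 is 11 (check: 17 × 11 = 187 ≡ 1 (mod 31))
For equation 2: M_2 = 31, 31 ≡ 14 (mod 17), inverse of 31 mod 17 is 11 (check: 14 × 11 = 154 ≡ 1 (mod 17))
Combine: y ≡ Σ r_i×M_i×(M_i⁻¹ mod m_i) = 28×17×11 + 9×31×11 = 5236 + 3069 = 8305
8305 mod 527 = 400
y ≡ 400 (mod 527)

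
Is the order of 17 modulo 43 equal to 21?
Yes, ord_43(17) = 21.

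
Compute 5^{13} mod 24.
5

Using successive squaring:
Binary expansion of 13: 1101
Powers of 5 mod 24 (each is the square of the previous):
  5^1 ≡ 5 (mod 24)
  5^2 ≡ 5² = 25 ≡ 1 (mod 24)
  5^4 ≡ 1² = 1 ≡ 1 (mod 24)
  5^8 ≡ 1² = 1 ≡ 1 (mod 24)
13 = 8 + 4 + 1, so 5^13 = 5^8 × 5^4 × 5^1 ≡ 1 × 1 × 5 (mod 24)
Multiplying step by step:
  1 × 1 = 1 ≡ 1 (mod 24)
  1 × 5 = 5 ≡ 5 (mod 24)
Result: 5^13 ≡ 5 (mod 24)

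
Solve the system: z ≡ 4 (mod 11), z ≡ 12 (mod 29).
M = 11 × 29 = 319. M₁ = 29, y₁ ≡ 8 (mod 11). M₂ = 11, y₂ ≡ 8 (mod 29). z = 4×29×8 + 12×11×8 ≡ 70 (mod 319)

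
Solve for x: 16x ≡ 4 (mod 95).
24

Since gcd(16, 95) = 1 divides 4, a solution exists.
Multiply both sides by the inverse of 16 mod 95:
  16^(-1) mod 95 = 6
  x ≡ 6 × 4 ≡ 24 ≡ 24 (mod 95)
Verification: 16 × 24 = 384 = 4 × 95 + 4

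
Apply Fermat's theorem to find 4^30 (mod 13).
By Fermat: 4^{12} ≡ 1 (mod 13). 30 = 2×12 + 6. So 4^{30} ≡ 4^{6} ≡ 1 (mod 13)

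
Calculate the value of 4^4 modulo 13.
4 = 4 (binary 100). Repeated squaring mod 13: 4^1 ≡ 4; 4^2 ≡ 4² = 16 ≡ 3; 4^4 ≡ 3² = 9 ≡ 9. So 4^4 ≡ 9 (mod 13).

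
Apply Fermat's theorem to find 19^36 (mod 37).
By Fermat's Little Theorem, 19^{36} ≡ 1 (mod 37) since 37 is prime and gcd(19, 37) = 1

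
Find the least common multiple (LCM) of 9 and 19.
171

First find GCD(9, 19) using the Euclidean algorithm:
9 = 0 × 19 + 9
19 = 2 × 9 + 1
9 = 9 × 1 + 0
GCD(9, 19) = 1

LCM formula: LCM(a, b) = (a × b) / GCD(a, b)
LCM(9, 19) = (9 × 19) / 1
LCM(9, 19) = 171 / 1
LCM(9, 19) = 171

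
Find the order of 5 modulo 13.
Powers of 5 mod 13: 5^1≡5, 5^2≡12, 5^3≡8, 5^4≡1. Order = 4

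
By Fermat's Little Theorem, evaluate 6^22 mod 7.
By Fermat: 6^{6} ≡ 1 (mod 7). 22 = 3×6 + 4. So 6^{22} ≡ 6^{4} ≡ 1 (mod 7)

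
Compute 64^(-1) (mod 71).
10

Using Extended Euclidean Algorithm:
gcd(64, 71) = 1
Bezout coefficients: 64 × 10 + 71 × -9 = 1
So 64 × 10 ≡ 1 (mod 71)
The inverse is 10 mod 71 = 10
Verification: 64 × 10 = 640 = 9 × 71 + 1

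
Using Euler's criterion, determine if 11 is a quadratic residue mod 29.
By Euler's criterion: 11^{14} ≡ 28 (mod 29). Since this equals -1 (≡ 28), 11 is not a QR.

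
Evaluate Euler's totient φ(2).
1

Prime factorization: 2 = 2
Using the formula φ(n) = n × Π(1 - 1/p) for each prime factor p:
φ(2) = 2 × (1 - 1/2)
φ(2) = 1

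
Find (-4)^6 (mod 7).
(-4) ≡ 3 (mod 7). 6 = 4 + 2 (binary 110). Repeated squaring mod 7: 3^1 ≡ 3; 3^2 ≡ 3² = 9 ≡ 2; 3^4 ≡ 2² = 4 ≡ 4. Multiply: (-4)^6 ≡ 3^4 × 3^2 ≡ 4 × 2 (mod 7): 4 × 2 = 8 ≡ 1. So (-4)^6 ≡ 1 (mod 7).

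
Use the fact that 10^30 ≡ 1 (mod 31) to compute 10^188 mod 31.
By Fermat: 10^{30} ≡ 1 (mod 31). 188 ≡ 8 (mod 30). So 10^{188} ≡ 10^{8} ≡ 14 (mod 31)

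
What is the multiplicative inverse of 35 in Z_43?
35^(-1) ≡ 16 (mod 43). Verification: 35 × 16 = 560 ≡ 1 (mod 43)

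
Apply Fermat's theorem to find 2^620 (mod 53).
By Fermat: 2^{52} ≡ 1 (mod 53). 620 ≡ 48 (mod 52). So 2^{620} ≡ 2^{48} ≡ 10 (mod 53)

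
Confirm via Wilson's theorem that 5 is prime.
(4)! mod 5 = 4. Since this equals -1 (mod 5), Wilson confirms 5 is prime.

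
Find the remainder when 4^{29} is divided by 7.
By Fermat: 4^{6} ≡ 1 (mod 7). 29 = 4×6 + 5. So 4^{29} ≡ 4^{5} ≡ 2 (mod 7)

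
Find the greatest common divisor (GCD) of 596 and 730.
2

Using the Euclidean algorithm:
596 = 0 × 730 + 596
730 = 1 × 596 + 134
596 = 4 × 134 + 60
134 = 2 × 60 + 14
60 = 4 × 14 + 4
14 = 3 × 4 + 2
4 = 2 × 2 + 0

GCD(596, 730) = 2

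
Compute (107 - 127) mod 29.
9

(107 - 127) = -20
-20 mod 29 = 9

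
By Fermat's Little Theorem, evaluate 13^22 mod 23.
By Fermat's Little Theorem, 13^{22} ≡ 1 (mod 23) since 23 is prime and gcd(13, 23) = 1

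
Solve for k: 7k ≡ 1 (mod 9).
4

Since gcd(7, 9) = 1 divides 1, a solution exists.
Multiply both sides by the inverse of 7 mod 9:
  7^(-1) mod 9 = 4
  x ≡ 4 × 1 ≡ 4 ≡ 4 (mod 9)
Verification: 7 × 4 = 28 = 3 × 9 + 1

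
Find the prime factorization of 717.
3 × 239

Divide by primes starting from smallest:
717 ÷ 3 = 239
239 ÷ 239 = 1

717 = 3 × 239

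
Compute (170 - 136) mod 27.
7

(170 - 136) = 34
34 mod 27 = 7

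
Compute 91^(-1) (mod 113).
77

Using Extended Euclidean Algorithm:
gcd(91, 113) = 1
Bezout coefficients: 91 × -36 + 113 × 29 = 1
So 91 × -36 ≡ 1 (mod 113)
The inverse is -36 mod 113 = 77
Verification: 91 × 77 = 7007 = 62 × 113 + 1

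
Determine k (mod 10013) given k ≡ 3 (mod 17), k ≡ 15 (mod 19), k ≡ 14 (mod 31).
7330

Using the Chinese Remainder Theorem:
M = product of moduli = 10013
For equation 1: M_1 = 589, 589 ≡ 11 (mod 17), inverse of 589 mod 17 is 14 (check: 11 × 14 = 154 ≡ 1 (mod 17))
For equation 2: M_2 = 527, 527 ≡ 14 (mod 19), inverse of 527 mod 19 is 15 (check: 14 × 15 = 210 ≡ 1 (mod 19))
For equation 3: M_3 = 323, 323 ≡ 13 (mod 31), inverse of 323 mod 31 is 12 (check: 13 × 12 = 156 ≡ 1 (mod 31))
Combine: k ≡ Σ r_i×M_i×(M_i⁻¹ mod m_i) = 3×589×14 + 15×527×15 + 14×323×12 = 24738 + 118575 + 54264 = 197577
197577 mod 10013 = 7330
k ≡ 7330 (mod 10013)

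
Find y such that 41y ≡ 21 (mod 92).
5

Since gcd(41, 92) = 1 divides 21, a solution exists.
Multiply both sides by the inverse of 41 mod 92:
  41^(-1) mod 92 = 9
  x ≡ 9 × 21 ≡ 189 ≡ 5 (mod 92)
Verification: 41 × 5 = 205 = 2 × 92 + 21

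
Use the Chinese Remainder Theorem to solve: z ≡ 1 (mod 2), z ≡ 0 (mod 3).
M = 2 × 3 = 6. M₁ = 3, y₁ ≡ 1 (mod 2). M₂ = 2, y₂ ≡ 2 (mod 3). z = 1×3×1 + 0×2×2 ≡ 3 (mod 6)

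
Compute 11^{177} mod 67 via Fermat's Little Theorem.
5

By Fermat's Little Theorem, a^(p-1) ≡ 1 (mod p) for prime p and gcd(a, p) = 1
Here p = 67, so 11^66 ≡ 1 (mod 67)
We can reduce the exponent: 177 mod 66 = 45
So 11^177 ≡ 11^45 (mod 67)
Computing: 11^45 mod 67 = 5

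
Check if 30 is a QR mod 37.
By Euler's criterion: 30^{18} ≡ 1 (mod 37). Since this equals 1, 30 is a QR.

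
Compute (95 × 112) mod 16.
0

(95 × 112) = 10640
10640 mod 16 = 0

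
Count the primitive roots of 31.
8

The number of primitive roots modulo p is φ(p-1) = φ(30)
φ(30) = 8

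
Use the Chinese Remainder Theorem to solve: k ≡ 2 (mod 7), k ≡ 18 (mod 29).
163

Using the Chinese Remainder Theorem:
M = product of moduli = 203
For equation 1: M_1 = 29, 29 ≡ 1 (mod 7), inverse of 29 mod 7 is 1 (check: 1 × 1 = 1 ≡ 1 (mod 7))
For equation 2: M_2 = 7, 7 ≡ 7 (mod 29), inverse of 7 mod 29 is 25 (check: 7 × 25 = 175 ≡ 1 (mod 29))
Combine: k ≡ Σ r_i×M_i×(M_i⁻¹ mod m_i) = 2×29×1 + 18×7×25 = 58 + 3150 = 3208
3208 mod 203 = 163
k ≡ 163 (mod 203)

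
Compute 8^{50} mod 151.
1

Using successive squaring:
Binary expansion of 50: 110010
Powers of 8 mod 151 (each is the square of the previous):
  8^1 ≡ 8 (mod 151)
  8^2 ≡ 8² = 64 ≡ 64 (mod 151)
  8^4 ≡ 64² = 4096 ≡ 19 (mod 151)
  8^8 ≡ 19² = 361 ≡ 59 (mod 151)
  8^16 ≡ 59² = 3481 ≡ 8 (mod 151)
  8^32 ≡ 8² = 64 ≡ 64 (mod 151)
50 = 32 + 16 + 2, so 8^50 = 8^32 × 8^16 × 8^2 ≡ 64 × 8 × 64 (mod 151)
Multiplying step by step:
  64 × 8 = 512 ≡ 59 (mod 151)
  59 × 64 = 3776 ≡ 1 (mod 151)
Result: 8^50 ≡ 1 (mod 151)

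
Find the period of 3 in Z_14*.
Powers of 3 mod 14: 3^1≡3, 3^2≡9, 3^3≡13, 3^4≡11, 3^5≡5, 3^6≡1. Order = 6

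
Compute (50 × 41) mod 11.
4

(50 × 41) = 2050
2050 mod 11 = 4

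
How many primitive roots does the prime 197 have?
Number of primitive roots mod 197 = φ(196) = 84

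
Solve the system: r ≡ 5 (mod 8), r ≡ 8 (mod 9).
M = 8 × 9 = 72. M₁ = 9, y₁ ≡ 1 (mod 8). M₂ = 8, y₂ ≡ 8 (mod 9). r = 5×9×1 + 8×8×8 ≡ 53 (mod 72)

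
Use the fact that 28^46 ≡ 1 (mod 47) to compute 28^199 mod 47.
By Fermat: 28^{46} ≡ 1 (mod 47). 199 = 4×46 + 15. So 28^{199} ≡ 28^{15} ≡ 8 (mod 47)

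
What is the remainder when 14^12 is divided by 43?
Using repeated squaring. 12 = 8 + 4 (binary 1100). Repeated squaring mod 43: 14^1 ≡ 14; 14^2 ≡ 14² = 196 ≡ 24; 14^4 ≡ 24² = 576 ≡ 17; 14^8 ≡ 17² = 289 ≡ 31. Multiply: 14^12 = 14^8 × 14^4 ≡ 31 × 17 (mod 43): 31 × 17 = 527 ≡ 11. So 14^12 ≡ 11 (mod 43).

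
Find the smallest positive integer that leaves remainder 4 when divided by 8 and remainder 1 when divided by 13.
M = 8 × 13 = 104. M₁ = 13, y₁ ≡ 5 (mod 8). M₂ = 8, y₂ ≡ 5 (mod 13). z = 4×13×5 + 1×8×5 ≡ 92 (mod 104). The smallest positive such number is 92.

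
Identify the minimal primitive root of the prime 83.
p - 1 = 82 has prime divisors 2, 41. h is a primitive root mod 83 iff h^(82/q) ≢ 1 (mod 83) for each such q.
h = 2: 2^41 ≡ 82, 2^2 ≡ 4 (mod 83); none is 1, so 2 has order 82 and is a primitive root.
The smallest primitive root mod 83 is g = 2.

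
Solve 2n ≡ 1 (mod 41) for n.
21

Using Extended Euclidean Algorithm:
gcd(2, 41) = 1
Bezout coefficients: 2 × -20 + 41 × 1 = 1
So 2 × -20 ≡ 1 (mod 41)
The inverse is -20 mod 41 = 21
Verification: 2 × 21 = 42 = 1 × 41 + 1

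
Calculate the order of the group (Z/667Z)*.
616

Prime factorization: 667 = 23 × 29
Using the formula φ(n) = n × Π(1 - 1/p) for each prime factor p:
φ(667) = 667 × (1 - 1/23) × (1 - 1/29)
φ(667) = 616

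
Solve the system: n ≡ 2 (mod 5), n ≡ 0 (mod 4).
M = 5 × 4 = 20. M₁ = 4, y₁ ≡ 4 (mod 5). M₂ = 5, y₂ ≡ 1 (mod 4). n = 2×4×4 + 0×5×1 ≡ 12 (mod 20)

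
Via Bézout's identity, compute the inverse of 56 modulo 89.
Extended GCD: 56(-27) + 89(17) = 1. So 56^(-1) ≡ 62 ≡ 62 (mod 89). Verify: 56 × 62 = 3472 ≡ 1 (mod 89)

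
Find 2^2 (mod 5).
2 = 2 (binary 10). Repeated squaring mod 5: 2^1 ≡ 2; 2^2 ≡ 2² = 4 ≡ 4. So 2^2 ≡ 4 (mod 5).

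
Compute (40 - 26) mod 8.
6

(40 - 26) = 14
14 mod 8 = 6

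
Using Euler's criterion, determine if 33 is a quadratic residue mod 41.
By Euler's criterion: 33^{20} ≡ 1 (mod 41). Since this equals 1, 33 is a QR.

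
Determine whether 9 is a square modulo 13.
By Euler's criterion: 9^{6} ≡ 1 (mod 13). Since this equals 1, 9 is a QR.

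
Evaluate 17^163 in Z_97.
Using Fermat: 17^{96} ≡ 1 (mod 97). 163 ≡ 67 (mod 96). So 17^{163} ≡ 17^{67} ≡ 71 (mod 97)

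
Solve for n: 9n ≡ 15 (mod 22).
9

Since gcd(9, 22) = 1 divides 15, a solution exists.
Multiply both sides by the inverse of 9 mod 22:
  9^(-1) mod 22 = 5
  x ≡ 5 × 15 ≡ 75 ≡ 9 (mod 22)
Verification: 9 × 9 = 81 = 3 × 22 + 15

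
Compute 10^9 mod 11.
9 = 8 + 1 (binary 1001). Repeated squaring mod 11: 10^1 ≡ 10; 10^2 ≡ 10² = 100 ≡ 1; 10^4 ≡ 1² = 1 ≡ 1; 10^8 ≡ 1² = 1 ≡ 1. Multiply: 10^9 = 10^8 × 10^1 ≡ 1 × 10 (mod 11): 1 × 10 = 10 ≡ 10. So 10^9 ≡ 10 (mod 11).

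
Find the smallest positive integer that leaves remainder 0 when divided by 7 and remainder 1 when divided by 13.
M = 7 × 13 = 91. M₁ = 13, y₁ ≡ 6 (mod 7). M₂ = 7, y₂ ≡ 2 (mod 13). t = 0×13×6 + 1×7×2 ≡ 14 (mod 91). The smallest positive such number is 14.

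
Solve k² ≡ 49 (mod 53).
The square roots of 49 mod 53 are 46 and 7. Verify: 46² = 2116 ≡ 49 (mod 53)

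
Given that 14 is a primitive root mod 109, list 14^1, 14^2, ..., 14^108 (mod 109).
g^1, g^2, ..., g^{108} mod 109: {14, 87, 19, 48, 18, 34, 40, 15, 101, 106, 67, 66, 52, 74, 55, 7, 98, 64, 24, 9, 17, 20, 62, 105, 53, 88, 33, 26, 37, 82, 58, 49, 32, 12, 59, 63, 10, 31, 107, 81, 44, 71, 13, 73, 41, 29, 79, 16, 6, 84, 86, 5, 70, 108, 95, 22, 90, 61, 91, 75, 69, 94, 8, 3, 42, 43, 57, 35, 54, 102, 11, 45, 85, 100, 92, 89, 47, 4, 56, 21, 76, 83, 72, 27, 51, 60, 77, 97, 50, 46, 99, 78, 2, 28, 65, 38, 96, 36, 68, 80, 30, 93, 103, 25, 23, 104, 39, 1}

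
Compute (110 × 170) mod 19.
4

(110 × 170) = 18700
18700 mod 19 = 4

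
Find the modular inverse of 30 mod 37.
30^(-1) ≡ 21 (mod 37). Verification: 30 × 21 = 630 ≡ 1 (mod 37)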